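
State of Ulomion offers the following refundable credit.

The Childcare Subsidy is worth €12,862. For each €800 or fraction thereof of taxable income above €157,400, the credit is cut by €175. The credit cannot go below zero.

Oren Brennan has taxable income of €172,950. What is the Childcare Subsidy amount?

€9,362

Childcare Subsidy: income exceeds €157,400 by €15,550, which is 20 full-or-partial €800 increments; reduction = 20 × €175 = €3,500, leaving €9,362.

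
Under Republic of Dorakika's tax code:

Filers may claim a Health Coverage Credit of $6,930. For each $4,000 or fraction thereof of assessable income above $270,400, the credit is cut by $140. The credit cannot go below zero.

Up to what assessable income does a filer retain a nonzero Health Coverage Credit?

$466,400

After 49 increments the reduction is 49 × $140 = $6,860, leaving $70; one more increment wipes it out. Increment 49 ends at excess 49 × $4,000 = $196,000, so the highest qualifying income is $270,400 + $196,000 = $466,400.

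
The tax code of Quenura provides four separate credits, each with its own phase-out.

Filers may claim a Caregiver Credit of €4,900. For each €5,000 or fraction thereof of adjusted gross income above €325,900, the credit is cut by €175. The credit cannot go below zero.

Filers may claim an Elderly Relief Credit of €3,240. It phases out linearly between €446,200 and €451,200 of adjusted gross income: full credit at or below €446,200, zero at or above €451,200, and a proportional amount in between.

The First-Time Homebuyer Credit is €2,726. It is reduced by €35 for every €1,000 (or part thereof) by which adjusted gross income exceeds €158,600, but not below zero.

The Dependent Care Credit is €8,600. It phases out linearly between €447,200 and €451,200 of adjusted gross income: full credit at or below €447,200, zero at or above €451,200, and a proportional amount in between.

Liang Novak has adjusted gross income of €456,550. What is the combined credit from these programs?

€175

Caregiver Credit: income exceeds €325,900 by €130,650, which is 27 full-or-partial €5,000 increments; reduction = 27 × €175 = €4,725, leaving €175.
Elderly Relief Credit: €456,550 is at or above €451,200, so the credit is €0.
First-Time Homebuyer Credit: income exceeds €158,600 by €297,950 → 298 increments × €35 = €10,430 ≥ base, so the credit is €0.
Dependent Care Credit: €456,550 is at or above €451,200, so the credit is €0.
Total: €175 + €0 + €0 + €0 = €175.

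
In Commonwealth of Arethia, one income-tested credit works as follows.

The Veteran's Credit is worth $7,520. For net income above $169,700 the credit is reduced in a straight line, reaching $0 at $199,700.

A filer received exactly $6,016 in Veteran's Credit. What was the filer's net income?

$175,700

$6,016 is 6,016/7,520 of the full $7,520, so 1,504/7,520 of the $30,000 range has been used: income = $169,700 + $30,000 × 1,504/7,520 = $175,700.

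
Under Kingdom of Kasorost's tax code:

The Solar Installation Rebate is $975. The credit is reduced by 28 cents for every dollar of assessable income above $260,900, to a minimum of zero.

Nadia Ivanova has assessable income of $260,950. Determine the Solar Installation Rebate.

$961

Solar Installation Rebate: 28% of the $50 excess over $260,900 is $14; credit = $975 − $14 = $961.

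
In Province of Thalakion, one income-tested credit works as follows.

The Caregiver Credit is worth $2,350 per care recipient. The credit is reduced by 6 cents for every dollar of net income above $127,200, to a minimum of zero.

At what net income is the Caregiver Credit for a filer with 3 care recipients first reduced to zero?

Full credit = 3 × $2,350 = $7,050.
The credit falls by 6% of each dollar above $127,200, so it reaches zero when the excess is $7,050 / 6% = $117,500: income = $127,200 + $117,500 = $244,700.

$244,700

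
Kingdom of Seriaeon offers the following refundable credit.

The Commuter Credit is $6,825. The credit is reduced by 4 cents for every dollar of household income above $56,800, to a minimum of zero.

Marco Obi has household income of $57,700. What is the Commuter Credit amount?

Commuter Credit: 4% of the $900 excess over $56,800 is $36; credit = $6,825 − $36 = $6,789.

$6,789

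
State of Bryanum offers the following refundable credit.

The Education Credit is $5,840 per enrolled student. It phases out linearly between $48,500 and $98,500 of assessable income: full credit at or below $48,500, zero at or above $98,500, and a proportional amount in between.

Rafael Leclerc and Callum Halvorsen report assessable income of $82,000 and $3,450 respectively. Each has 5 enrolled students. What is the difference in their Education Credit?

Rafael ($82,000): Education Credit: base = 5 × $5,840 = $29,200. $82,000 is $33,500 into a $50,000 phase-out range, leaving 16,500/50,000 of the credit: $29,200 × 16,500/50,000 = $9,636.
Callum ($3,450): Education Credit: base = 5 × $5,840 = $29,200. $3,450 is at or below the $48,500 threshold, so the full $29,200 applies.
Difference: |$9,636 − $29,200| = $19,564.

$19,564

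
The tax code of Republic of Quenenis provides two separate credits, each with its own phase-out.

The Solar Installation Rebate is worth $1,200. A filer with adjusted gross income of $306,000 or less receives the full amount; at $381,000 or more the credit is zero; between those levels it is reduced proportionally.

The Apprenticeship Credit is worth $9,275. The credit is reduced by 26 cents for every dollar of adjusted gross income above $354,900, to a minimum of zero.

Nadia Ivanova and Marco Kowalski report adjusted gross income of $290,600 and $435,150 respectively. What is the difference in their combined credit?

$10,475

Nadia ($290,600): Solar Installation Rebate: $290,600 is at or below the $306,000 threshold, so the full $1,200 applies. Apprenticeship Credit: $290,600 is at or below the $354,900 threshold, so the full $9,275 applies. total $1,200 + $9,275 = $10,475
Marco ($435,150): Solar Installation Rebate: $435,150 is at or above $381,000, so the credit is $0. Apprenticeship Credit: 26% of the $80,250 excess over $354,900 is $20,865 ≥ base, so the credit is $0. total $0 + $0 = $0
Difference: |$10,475 − $0| = $10,475.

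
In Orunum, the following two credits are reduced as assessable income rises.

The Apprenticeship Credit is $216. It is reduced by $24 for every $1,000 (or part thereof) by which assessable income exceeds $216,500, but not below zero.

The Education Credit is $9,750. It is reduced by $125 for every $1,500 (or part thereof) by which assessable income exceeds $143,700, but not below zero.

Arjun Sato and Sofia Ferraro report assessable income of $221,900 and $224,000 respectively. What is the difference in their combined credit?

Arjun ($221,900): Apprenticeship Credit: income exceeds $216,500 by $5,400, which is 6 full-or-partial $1,000 increments; reduction = 6 × $24 = $144, leaving $72. Education Credit: income exceeds $143,700 by $78,200, which is 53 full-or-partial $1,500 increments; reduction = 53 × $125 = $6,625, leaving $3,125. total $72 + $3,125 = $3,197
Sofia ($224,000): Apprenticeship Credit: income exceeds $216,500 by $7,500, which is 8 full-or-partial $1,000 increments; reduction = 8 × $24 = $192, leaving $24. Education Credit: income exceeds $143,700 by $80,300, which is 54 full-or-partial $1,500 increments; reduction = 54 × $125 = $6,750, leaving $3,000. total $24 + $3,000 = $3,024
Difference: |$3,197 − $3,024| = $173.

$173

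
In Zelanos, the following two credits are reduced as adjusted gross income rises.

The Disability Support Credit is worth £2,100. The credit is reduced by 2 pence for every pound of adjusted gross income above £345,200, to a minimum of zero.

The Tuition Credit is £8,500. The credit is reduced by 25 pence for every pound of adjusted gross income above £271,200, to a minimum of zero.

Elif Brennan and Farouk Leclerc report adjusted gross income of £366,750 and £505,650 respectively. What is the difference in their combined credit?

Elif (£366,750): Disability Support Credit: 2% of the £21,550 excess over £345,200 is £431; credit = £2,100 − £431 = £1,669. Tuition Credit: 25% of the £95,550 excess over £271,200 is £23,887.50 ≥ base, so the credit is £0. total £1,669 + £0 = £1,669
Farouk (£505,650): Disability Support Credit: 2% of the £160,450 excess over £345,200 is £3,209 ≥ base, so the credit is £0. Tuition Credit: 25% of the £234,450 excess over £271,200 is £58,612.50 ≥ base, so the credit is £0. total £0 + £0 = £0
Difference: |£1,669 − £0| = £1,669.

£1,669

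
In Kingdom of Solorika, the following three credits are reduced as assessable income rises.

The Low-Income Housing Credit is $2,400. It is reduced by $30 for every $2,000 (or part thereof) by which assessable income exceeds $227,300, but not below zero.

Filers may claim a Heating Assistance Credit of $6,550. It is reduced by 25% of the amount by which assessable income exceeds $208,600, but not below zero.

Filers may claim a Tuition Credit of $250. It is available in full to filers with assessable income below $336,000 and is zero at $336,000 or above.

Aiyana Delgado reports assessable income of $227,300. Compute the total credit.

$4,525

Low-Income Housing Credit: $227,300 is at or below the $227,300 threshold, so the full $2,400 applies.
Heating Assistance Credit: 25% of the $18,700 excess over $208,600 is $4,675; credit = $6,550 − $4,675 = $1,875.
Tuition Credit: $227,300 is below the $336,000 cutoff, so the full $250 applies.
Total: $2,400 + $1,875 + $250 = $4,525.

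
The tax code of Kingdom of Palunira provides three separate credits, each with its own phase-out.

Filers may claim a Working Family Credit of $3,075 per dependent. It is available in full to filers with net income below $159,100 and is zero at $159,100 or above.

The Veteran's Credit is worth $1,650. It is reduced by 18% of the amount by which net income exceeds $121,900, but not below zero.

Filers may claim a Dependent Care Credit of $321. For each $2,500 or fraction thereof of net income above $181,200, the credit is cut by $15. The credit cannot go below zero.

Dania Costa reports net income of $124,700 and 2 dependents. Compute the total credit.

$7,617

Working Family Credit: base = 2 × $3,075 = $6,150. $124,700 is below the $159,100 cutoff, so the full $6,150 applies.
Veteran's Credit: 18% of the $2,800 excess over $121,900 is $504; credit = $1,650 − $504 = $1,146.
Dependent Care Credit: $124,700 is at or below the $181,200 threshold, so the full $321 applies.
Total: $6,150 + $1,146 + $321 = $7,617.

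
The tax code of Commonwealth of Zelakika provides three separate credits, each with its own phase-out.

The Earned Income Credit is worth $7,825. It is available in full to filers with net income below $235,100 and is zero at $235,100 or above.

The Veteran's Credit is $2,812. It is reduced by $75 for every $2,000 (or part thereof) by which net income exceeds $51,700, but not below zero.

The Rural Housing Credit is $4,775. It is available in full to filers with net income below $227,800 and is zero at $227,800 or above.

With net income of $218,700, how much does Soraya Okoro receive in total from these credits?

Earned Income Credit: $218,700 is below the $235,100 cutoff, so the full $7,825 applies.
Veteran's Credit: income exceeds $51,700 by $167,000 → 84 increments × $75 = $6,300 ≥ base, so the credit is $0.
Rural Housing Credit: $218,700 is below the $227,800 cutoff, so the full $4,775 applies.
Total: $7,825 + $0 + $4,775 = $12,600.

$12,600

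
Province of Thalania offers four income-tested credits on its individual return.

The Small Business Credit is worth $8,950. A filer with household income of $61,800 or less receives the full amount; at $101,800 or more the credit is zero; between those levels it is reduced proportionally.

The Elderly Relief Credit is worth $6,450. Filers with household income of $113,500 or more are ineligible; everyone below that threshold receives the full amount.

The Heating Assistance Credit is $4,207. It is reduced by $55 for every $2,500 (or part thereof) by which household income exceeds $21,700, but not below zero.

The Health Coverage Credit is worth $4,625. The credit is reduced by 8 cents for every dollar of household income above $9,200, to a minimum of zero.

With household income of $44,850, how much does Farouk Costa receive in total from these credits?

Small Business Credit: $44,850 is at or below the $61,800 threshold, so the full $8,950 applies.
Elderly Relief Credit: $44,850 is below the $113,500 cutoff, so the full $6,450 applies.
Heating Assistance Credit: income exceeds $21,700 by $23,150, which is 10 full-or-partial $2,500 increments; reduction = 10 × $55 = $550, leaving $3,657.
Health Coverage Credit: 8% of the $35,650 excess over $9,200 is $2,852; credit = $4,625 − $2,852 = $1,773.
Total: $8,950 + $6,450 + $3,657 + $1,773 = $20,830.

$20,830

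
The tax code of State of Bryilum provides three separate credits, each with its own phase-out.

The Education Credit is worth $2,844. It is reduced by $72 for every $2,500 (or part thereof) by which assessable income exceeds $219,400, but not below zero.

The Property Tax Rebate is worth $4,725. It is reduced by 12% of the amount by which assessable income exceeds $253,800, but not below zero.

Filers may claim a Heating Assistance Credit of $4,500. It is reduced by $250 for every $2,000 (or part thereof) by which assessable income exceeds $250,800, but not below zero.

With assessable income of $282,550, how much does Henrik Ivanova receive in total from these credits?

$2,747

Education Credit: income exceeds $219,400 by $63,150, which is 26 full-or-partial $2,500 increments; reduction = 26 × $72 = $1,872, leaving $972.
Property Tax Rebate: 12% of the $28,750 excess over $253,800 is $3,450; credit = $4,725 − $3,450 = $1,275.
Heating Assistance Credit: income exceeds $250,800 by $31,750, which is 16 full-or-partial $2,000 increments; reduction = 16 × $250 = $4,000, leaving $500.
Total: $972 + $1,275 + $500 = $2,747.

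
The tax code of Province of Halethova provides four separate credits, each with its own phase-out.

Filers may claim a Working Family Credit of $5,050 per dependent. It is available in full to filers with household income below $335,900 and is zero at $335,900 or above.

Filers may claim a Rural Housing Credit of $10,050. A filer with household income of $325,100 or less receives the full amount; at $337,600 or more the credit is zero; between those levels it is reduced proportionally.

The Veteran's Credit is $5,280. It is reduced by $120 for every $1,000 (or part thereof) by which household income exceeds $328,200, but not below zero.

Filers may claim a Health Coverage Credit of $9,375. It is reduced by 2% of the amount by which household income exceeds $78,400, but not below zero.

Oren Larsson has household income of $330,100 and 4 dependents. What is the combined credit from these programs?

Working Family Credit: base = 4 × $5,050 = $20,200. $330,100 is below the $335,900 cutoff, so the full $20,200 applies.
Rural Housing Credit: $330,100 is $5,000 into a $12,500 phase-out range, leaving 7,500/12,500 of the credit: $10,050 × 7,500/12,500 = $6,030.
Veteran's Credit: income exceeds $328,200 by $1,900, which is 2 full-or-partial $1,000 increments; reduction = 2 × $120 = $240, leaving $5,040.
Health Coverage Credit: 2% of the $251,700 excess over $78,400 is $5,034; credit = $9,375 − $5,034 = $4,341.
Total: $20,200 + $6,030 + $5,040 + $4,341 = $35,611.

$35,611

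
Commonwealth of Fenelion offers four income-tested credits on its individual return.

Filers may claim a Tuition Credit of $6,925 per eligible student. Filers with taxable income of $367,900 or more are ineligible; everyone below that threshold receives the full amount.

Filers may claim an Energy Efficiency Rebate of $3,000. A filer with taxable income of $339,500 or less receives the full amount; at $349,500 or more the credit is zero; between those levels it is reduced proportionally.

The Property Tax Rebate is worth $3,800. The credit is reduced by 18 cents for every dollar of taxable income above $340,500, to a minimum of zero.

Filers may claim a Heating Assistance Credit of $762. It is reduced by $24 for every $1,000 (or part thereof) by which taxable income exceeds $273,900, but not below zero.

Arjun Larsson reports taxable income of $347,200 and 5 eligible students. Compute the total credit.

Tuition Credit: base = 5 × $6,925 = $34,625. $347,200 is below the $367,900 cutoff, so the full $34,625 applies.
Energy Efficiency Rebate: $347,200 is $7,700 into a $10,000 phase-out range, leaving 2,300/10,000 of the credit: $3,000 × 2,300/10,000 = $690.
Property Tax Rebate: 18% of the $6,700 excess over $340,500 is $1,206; credit = $3,800 − $1,206 = $2,594.
Heating Assistance Credit: income exceeds $273,900 by $73,300 → 74 increments × $24 = $1,776 ≥ base, so the credit is $0.
Total: $34,625 + $690 + $2,594 + $0 = $37,909.

$37,909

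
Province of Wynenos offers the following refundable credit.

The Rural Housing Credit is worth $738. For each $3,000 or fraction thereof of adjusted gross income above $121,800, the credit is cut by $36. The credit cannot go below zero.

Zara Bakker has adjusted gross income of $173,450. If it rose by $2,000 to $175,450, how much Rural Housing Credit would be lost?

At $173,450 — income exceeds $121,800 by $51,650, which is 18 full-or-partial $3,000 increments; reduction = 18 × $36 = $648, leaving $90.
At $175,450 — income exceeds $121,800 by $53,650, which is 18 full-or-partial $3,000 increments; reduction = 18 × $36 = $648, leaving $90.
Lost: $90 − $90 = $0.

$0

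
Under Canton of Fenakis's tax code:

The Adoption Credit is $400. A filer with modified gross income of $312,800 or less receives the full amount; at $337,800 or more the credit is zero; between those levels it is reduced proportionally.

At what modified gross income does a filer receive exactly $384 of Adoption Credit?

$313,800

$384 is 384/400 of the full $400, so 16/400 of the $25,000 range has been used: income = $312,800 + $25,000 × 16/400 = $313,800.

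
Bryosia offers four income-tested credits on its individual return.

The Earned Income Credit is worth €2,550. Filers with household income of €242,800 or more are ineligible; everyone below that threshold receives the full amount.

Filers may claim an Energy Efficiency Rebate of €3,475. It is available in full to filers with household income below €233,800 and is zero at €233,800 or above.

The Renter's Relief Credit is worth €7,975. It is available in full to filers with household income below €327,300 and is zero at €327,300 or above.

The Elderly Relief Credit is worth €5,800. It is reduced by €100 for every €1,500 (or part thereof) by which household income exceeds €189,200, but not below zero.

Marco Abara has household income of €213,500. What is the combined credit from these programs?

€18,100

Earned Income Credit: €213,500 is below the €242,800 cutoff, so the full €2,550 applies.
Energy Efficiency Rebate: €213,500 is below the €233,800 cutoff, so the full €3,475 applies.
Renter's Relief Credit: €213,500 is below the €327,300 cutoff, so the full €7,975 applies.
Elderly Relief Credit: income exceeds €189,200 by €24,300, which is 17 full-or-partial €1,500 increments; reduction = 17 × €100 = €1,700, leaving €4,100.
Total: €2,550 + €3,475 + €7,975 + €4,100 = €18,100.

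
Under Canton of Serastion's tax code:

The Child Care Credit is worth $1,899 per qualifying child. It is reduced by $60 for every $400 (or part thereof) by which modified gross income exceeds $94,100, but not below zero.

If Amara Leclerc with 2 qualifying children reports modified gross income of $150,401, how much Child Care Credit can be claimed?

Child Care Credit: base = 2 × $1,899 = $3,798. income exceeds $94,100 by $56,301 → 141 increments × $60 = $8,460 ≥ base, so the credit is $0.

$0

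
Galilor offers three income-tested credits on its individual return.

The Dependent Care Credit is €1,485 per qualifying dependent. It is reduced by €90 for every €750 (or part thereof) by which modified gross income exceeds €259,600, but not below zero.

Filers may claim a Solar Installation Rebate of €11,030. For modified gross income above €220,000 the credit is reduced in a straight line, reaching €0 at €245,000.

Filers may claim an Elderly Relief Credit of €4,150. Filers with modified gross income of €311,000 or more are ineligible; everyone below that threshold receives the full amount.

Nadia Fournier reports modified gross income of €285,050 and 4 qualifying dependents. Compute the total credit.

Dependent Care Credit: base = 4 × €1,485 = €5,940. income exceeds €259,600 by €25,450, which is 34 full-or-partial €750 increments; reduction = 34 × €90 = €3,060, leaving €2,880.
Solar Installation Rebate: €285,050 is at or above €245,000, so the credit is €0.
Elderly Relief Credit: €285,050 is below the €311,000 cutoff, so the full €4,150 applies.
Total: €2,880 + €0 + €4,150 = €7,030.

€7,030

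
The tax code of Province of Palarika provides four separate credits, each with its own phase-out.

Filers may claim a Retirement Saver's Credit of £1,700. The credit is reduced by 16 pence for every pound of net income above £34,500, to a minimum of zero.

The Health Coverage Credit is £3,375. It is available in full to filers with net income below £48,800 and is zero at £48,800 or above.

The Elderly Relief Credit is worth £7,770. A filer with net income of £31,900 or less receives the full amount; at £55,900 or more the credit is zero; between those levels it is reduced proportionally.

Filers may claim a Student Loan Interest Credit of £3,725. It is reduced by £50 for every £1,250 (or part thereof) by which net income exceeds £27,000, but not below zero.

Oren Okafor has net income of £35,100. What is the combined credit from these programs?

£15,088

Retirement Saver's Credit: 16% of the £600 excess over £34,500 is £96; credit = £1,700 − £96 = £1,604.
Health Coverage Credit: £35,100 is below the £48,800 cutoff, so the full £3,375 applies.
Elderly Relief Credit: £35,100 is £3,200 into a £24,000 phase-out range, leaving 20,800/24,000 of the credit: £7,770 × 20,800/24,000 = £6,734.
Student Loan Interest Credit: income exceeds £27,000 by £8,100, which is 7 full-or-partial £1,250 increments; reduction = 7 × £50 = £350, leaving £3,375.
Total: £1,604 + £3,375 + £6,734 + £3,375 = £15,088.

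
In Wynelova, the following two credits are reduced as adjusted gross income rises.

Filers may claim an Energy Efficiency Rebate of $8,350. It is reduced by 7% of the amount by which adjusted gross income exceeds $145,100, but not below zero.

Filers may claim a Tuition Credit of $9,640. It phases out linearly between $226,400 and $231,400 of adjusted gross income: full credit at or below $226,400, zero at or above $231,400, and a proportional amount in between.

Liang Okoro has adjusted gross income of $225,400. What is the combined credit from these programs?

$12,369

Energy Efficiency Rebate: 7% of the $80,300 excess over $145,100 is $5,621; credit = $8,350 − $5,621 = $2,729.
Tuition Credit: $225,400 is at or below the $226,400 threshold, so the full $9,640 applies.
Total: $2,729 + $9,640 = $12,369.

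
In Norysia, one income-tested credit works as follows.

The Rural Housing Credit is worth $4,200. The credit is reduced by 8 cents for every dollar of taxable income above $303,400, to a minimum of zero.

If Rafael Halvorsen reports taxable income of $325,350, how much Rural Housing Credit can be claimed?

$2,444

Rural Housing Credit: 8% of the $21,950 excess over $303,400 is $1,756; credit = $4,200 − $1,756 = $2,444.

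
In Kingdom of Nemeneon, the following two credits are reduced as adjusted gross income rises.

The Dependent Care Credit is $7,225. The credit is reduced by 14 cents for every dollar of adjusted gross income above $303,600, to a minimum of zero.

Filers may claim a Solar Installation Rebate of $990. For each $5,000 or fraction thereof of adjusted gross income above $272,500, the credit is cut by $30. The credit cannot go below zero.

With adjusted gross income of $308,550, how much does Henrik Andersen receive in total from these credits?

Dependent Care Credit: 14% of the $4,950 excess over $303,600 is $693; credit = $7,225 − $693 = $6,532.
Solar Installation Rebate: income exceeds $272,500 by $36,050, which is 8 full-or-partial $5,000 increments; reduction = 8 × $30 = $240, leaving $750.
Total: $6,532 + $750 = $7,282.

$7,282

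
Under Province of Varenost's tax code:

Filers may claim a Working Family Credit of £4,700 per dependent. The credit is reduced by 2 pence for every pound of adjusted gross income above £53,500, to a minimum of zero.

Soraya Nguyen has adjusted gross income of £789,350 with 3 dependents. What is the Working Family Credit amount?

Working Family Credit: base = 3 × £4,700 = £14,100. 2% of the £735,850 excess over £53,500 is £14,717 ≥ base, so the credit is £0.

£0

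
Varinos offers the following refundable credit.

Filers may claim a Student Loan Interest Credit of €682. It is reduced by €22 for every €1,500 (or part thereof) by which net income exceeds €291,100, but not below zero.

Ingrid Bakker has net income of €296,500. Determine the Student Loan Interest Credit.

€594

Student Loan Interest Credit: income exceeds €291,100 by €5,400, which is 4 full-or-partial €1,500 increments; reduction = 4 × €22 = €88, leaving €594.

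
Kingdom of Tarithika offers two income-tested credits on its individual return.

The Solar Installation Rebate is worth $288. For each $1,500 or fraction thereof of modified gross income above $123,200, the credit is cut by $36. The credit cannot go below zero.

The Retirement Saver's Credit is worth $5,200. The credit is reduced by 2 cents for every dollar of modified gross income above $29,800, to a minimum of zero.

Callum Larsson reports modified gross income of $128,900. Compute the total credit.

Solar Installation Rebate: income exceeds $123,200 by $5,700, which is 4 full-or-partial $1,500 increments; reduction = 4 × $36 = $144, leaving $144.
Retirement Saver's Credit: 2% of the $99,100 excess over $29,800 is $1,982; credit = $5,200 − $1,982 = $3,218.
Total: $144 + $3,218 = $3,362.

$3,362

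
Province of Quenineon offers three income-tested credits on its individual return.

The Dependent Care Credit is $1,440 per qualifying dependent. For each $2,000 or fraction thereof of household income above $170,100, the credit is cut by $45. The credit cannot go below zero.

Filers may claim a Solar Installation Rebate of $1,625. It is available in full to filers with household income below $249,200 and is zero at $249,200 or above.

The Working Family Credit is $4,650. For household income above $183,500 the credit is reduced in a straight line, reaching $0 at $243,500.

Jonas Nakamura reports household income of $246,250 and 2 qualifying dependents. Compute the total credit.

$2,750

Dependent Care Credit: base = 2 × $1,440 = $2,880. income exceeds $170,100 by $76,150, which is 39 full-or-partial $2,000 increments; reduction = 39 × $45 = $1,755, leaving $1,125.
Solar Installation Rebate: $246,250 is below the $249,200 cutoff, so the full $1,625 applies.
Working Family Credit: $246,250 is at or above $243,500, so the credit is $0.
Total: $1,125 + $1,625 + $0 = $2,750.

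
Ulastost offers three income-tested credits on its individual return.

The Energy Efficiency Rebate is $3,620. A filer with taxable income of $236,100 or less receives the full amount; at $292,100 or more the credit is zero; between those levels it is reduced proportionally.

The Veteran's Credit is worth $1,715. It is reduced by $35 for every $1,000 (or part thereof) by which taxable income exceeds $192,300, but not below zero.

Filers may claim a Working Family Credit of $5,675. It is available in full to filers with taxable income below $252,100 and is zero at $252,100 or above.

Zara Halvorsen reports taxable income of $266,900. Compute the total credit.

Energy Efficiency Rebate: $266,900 is $30,800 into a $56,000 phase-out range, leaving 25,200/56,000 of the credit: $3,620 × 25,200/56,000 = $1,629.
Veteran's Credit: income exceeds $192,300 by $74,600 → 75 increments × $35 = $2,625 ≥ base, so the credit is $0.
Working Family Credit: $266,900 meets or exceeds the $252,100 cutoff, so the credit is $0.
Total: $1,629 + $0 + $0 = $1,629.

$1,629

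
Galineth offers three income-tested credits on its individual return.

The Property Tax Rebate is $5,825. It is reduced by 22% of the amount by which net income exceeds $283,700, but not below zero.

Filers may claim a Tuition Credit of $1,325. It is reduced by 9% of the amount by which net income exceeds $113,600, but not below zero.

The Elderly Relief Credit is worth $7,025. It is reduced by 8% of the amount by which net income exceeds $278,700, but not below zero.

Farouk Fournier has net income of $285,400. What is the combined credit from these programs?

Property Tax Rebate: 22% of the $1,700 excess over $283,700 is $374; credit = $5,825 − $374 = $5,451.
Tuition Credit: 9% of the $171,800 excess over $113,600 is $15,462 ≥ base, so the credit is $0.
Elderly Relief Credit: 8% of the $6,700 excess over $278,700 is $536; credit = $7,025 − $536 = $6,489.
Total: $5,451 + $0 + $6,489 = $11,940.

$11,940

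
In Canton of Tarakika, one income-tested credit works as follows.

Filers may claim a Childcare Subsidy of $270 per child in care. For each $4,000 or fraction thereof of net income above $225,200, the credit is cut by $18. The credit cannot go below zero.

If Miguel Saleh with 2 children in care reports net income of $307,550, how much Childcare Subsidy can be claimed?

$162

Childcare Subsidy: base = 2 × $270 = $540. income exceeds $225,200 by $82,350, which is 21 full-or-partial $4,000 increments; reduction = 21 × $18 = $378, leaving $162.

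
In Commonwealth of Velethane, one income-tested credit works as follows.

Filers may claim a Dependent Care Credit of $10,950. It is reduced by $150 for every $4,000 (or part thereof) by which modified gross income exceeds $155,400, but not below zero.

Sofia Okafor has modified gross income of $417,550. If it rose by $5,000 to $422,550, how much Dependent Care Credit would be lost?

At $417,550 — income exceeds $155,400 by $262,150, which is 66 full-or-partial $4,000 increments; reduction = 66 × $150 = $9,900, leaving $1,050.
At $422,550 — income exceeds $155,400 by $267,150, which is 67 full-or-partial $4,000 increments; reduction = 67 × $150 = $10,050, leaving $900.
Lost: $1,050 − $900 = $150.

$150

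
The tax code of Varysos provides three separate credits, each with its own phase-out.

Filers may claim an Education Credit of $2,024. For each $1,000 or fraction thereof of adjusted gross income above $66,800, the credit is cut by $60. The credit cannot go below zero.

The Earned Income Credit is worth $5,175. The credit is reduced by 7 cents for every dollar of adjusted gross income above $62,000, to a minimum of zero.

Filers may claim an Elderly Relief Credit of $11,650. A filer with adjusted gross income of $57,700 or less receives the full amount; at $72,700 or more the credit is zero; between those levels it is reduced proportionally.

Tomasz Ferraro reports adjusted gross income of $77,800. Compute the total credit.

$5,433

Education Credit: income exceeds $66,800 by $11,000, which is 11 full-or-partial $1,000 increments; reduction = 11 × $60 = $660, leaving $1,364.
Earned Income Credit: 7% of the $15,800 excess over $62,000 is $1,106; credit = $5,175 − $1,106 = $4,069.
Elderly Relief Credit: $77,800 is at or above $72,700, so the credit is $0.
Total: $1,364 + $4,069 + $0 = $5,433.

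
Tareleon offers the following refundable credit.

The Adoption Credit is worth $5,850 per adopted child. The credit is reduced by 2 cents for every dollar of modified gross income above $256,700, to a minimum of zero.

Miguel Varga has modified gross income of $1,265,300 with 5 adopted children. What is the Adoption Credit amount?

$9,078

Adoption Credit: base = 5 × $5,850 = $29,250. 2% of the $1,008,600 excess over $256,700 is $20,172; credit = $29,250 − $20,172 = $9,078.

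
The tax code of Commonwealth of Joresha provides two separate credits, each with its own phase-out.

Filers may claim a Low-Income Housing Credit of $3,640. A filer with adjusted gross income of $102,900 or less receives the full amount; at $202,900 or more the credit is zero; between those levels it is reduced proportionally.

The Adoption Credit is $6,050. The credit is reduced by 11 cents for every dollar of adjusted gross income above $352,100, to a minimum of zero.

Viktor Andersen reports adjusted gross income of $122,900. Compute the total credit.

Low-Income Housing Credit: $122,900 is $20,000 into a $100,000 phase-out range, leaving 80,000/100,000 of the credit: $3,640 × 80,000/100,000 = $2,912.
Adoption Credit: $122,900 is at or below the $352,100 threshold, so the full $6,050 applies.
Total: $2,912 + $6,050 = $8,962.

$8,962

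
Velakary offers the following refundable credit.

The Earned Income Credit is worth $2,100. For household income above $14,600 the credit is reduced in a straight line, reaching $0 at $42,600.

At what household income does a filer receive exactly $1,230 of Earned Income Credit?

$26,200

$1,230 is 1,230/2,100 of the full $2,100, so 870/2,100 of the $28,000 range has been used: income = $14,600 + $28,000 × 870/2,100 = $26,200.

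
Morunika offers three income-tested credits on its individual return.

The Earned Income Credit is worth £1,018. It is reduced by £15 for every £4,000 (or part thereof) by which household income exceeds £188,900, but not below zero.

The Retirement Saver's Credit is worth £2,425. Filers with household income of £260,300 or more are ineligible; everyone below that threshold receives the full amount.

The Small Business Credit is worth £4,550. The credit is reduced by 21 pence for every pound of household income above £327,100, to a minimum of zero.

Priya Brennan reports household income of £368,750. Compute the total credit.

£343

Earned Income Credit: income exceeds £188,900 by £179,850, which is 45 full-or-partial £4,000 increments; reduction = 45 × £15 = £675, leaving £343.
Retirement Saver's Credit: £368,750 meets or exceeds the £260,300 cutoff, so the credit is £0.
Small Business Credit: 21% of the £41,650 excess over £327,100 is £8,746.50 ≥ base, so the credit is £0.
Total: £343 + £0 + £0 = £343.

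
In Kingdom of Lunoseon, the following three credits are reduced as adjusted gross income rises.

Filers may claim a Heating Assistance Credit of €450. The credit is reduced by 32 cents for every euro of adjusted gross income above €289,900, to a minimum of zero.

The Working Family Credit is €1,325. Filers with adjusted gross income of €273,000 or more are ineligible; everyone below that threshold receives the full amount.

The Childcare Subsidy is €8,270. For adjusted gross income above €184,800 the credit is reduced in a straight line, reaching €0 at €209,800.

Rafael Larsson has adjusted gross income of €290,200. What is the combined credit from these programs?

€354

Heating Assistance Credit: 32% of the €300 excess over €289,900 is €96; credit = €450 − €96 = €354.
Working Family Credit: €290,200 meets or exceeds the €273,000 cutoff, so the credit is €0.
Childcare Subsidy: €290,200 is at or above €209,800, so the credit is €0.
Total: €354 + €0 + €0 = €354.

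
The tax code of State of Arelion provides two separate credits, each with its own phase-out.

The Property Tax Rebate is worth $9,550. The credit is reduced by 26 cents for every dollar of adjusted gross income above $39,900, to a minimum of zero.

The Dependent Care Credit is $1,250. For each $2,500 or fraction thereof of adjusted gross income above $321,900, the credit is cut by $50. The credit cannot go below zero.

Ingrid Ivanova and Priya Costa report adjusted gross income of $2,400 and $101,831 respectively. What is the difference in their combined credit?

$9,550

Ingrid ($2,400): Property Tax Rebate: $2,400 is at or below the $39,900 threshold, so the full $9,550 applies. Dependent Care Credit: $2,400 is at or below the $321,900 threshold, so the full $1,250 applies. total $9,550 + $1,250 = $10,800
Priya ($101,831): Property Tax Rebate: 26% of the $61,931 excess over $39,900 is $16,102.06 ≥ base, so the credit is $0. Dependent Care Credit: $101,831 is at or below the $321,900 threshold, so the full $1,250 applies. total $0 + $1,250 = $1,250
Difference: |$10,800 − $1,250| = $9,550.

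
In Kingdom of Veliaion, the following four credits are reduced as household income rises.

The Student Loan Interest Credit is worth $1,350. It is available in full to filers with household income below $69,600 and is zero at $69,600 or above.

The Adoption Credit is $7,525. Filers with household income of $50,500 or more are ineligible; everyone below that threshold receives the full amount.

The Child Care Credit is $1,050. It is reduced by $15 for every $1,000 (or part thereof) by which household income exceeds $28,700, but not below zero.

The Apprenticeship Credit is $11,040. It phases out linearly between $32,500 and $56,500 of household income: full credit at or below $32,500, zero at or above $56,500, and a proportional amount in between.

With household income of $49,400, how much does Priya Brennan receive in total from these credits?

$12,876

Student Loan Interest Credit: $49,400 is below the $69,600 cutoff, so the full $1,350 applies.
Adoption Credit: $49,400 is below the $50,500 cutoff, so the full $7,525 applies.
Child Care Credit: income exceeds $28,700 by $20,700, which is 21 full-or-partial $1,000 increments; reduction = 21 × $15 = $315, leaving $735.
Apprenticeship Credit: $49,400 is $16,900 into a $24,000 phase-out range, leaving 7,100/24,000 of the credit: $11,040 × 7,100/24,000 = $3,266.
Total: $1,350 + $7,525 + $735 + $3,266 = $12,876.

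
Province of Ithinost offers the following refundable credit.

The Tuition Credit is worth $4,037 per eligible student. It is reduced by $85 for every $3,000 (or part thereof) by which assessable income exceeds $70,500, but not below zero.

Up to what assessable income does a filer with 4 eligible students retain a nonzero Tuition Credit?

$637,500

Full credit = 4 × $4,037 = $16,148.
After 189 increments the reduction is 189 × $85 = $16,065, leaving $83; one more increment wipes it out. Increment 189 ends at excess 189 × $3,000 = $567,000, so the highest qualifying income is $70,500 + $567,000 = $637,500.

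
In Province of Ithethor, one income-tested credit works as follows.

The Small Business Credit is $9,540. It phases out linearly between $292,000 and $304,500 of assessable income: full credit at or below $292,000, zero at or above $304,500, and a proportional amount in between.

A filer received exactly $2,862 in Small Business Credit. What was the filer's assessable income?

$300,750

$2,862 is 2,862/9,540 of the full $9,540, so 6,678/9,540 of the $12,500 range has been used: income = $292,000 + $12,500 × 6,678/9,540 = $300,750.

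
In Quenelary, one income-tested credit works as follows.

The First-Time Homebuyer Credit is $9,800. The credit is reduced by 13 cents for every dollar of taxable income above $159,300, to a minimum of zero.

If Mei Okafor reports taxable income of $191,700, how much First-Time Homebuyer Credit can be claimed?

First-Time Homebuyer Credit: 13% of the $32,400 excess over $159,300 is $4,212; credit = $9,800 − $4,212 = $5,588.

$5,588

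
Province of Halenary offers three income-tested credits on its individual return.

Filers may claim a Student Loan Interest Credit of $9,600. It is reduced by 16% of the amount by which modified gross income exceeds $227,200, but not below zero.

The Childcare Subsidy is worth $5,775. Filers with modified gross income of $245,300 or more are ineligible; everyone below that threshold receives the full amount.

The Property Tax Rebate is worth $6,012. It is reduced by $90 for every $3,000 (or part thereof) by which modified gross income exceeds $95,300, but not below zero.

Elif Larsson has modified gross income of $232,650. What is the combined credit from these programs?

$16,375

Student Loan Interest Credit: 16% of the $5,450 excess over $227,200 is $872; credit = $9,600 − $872 = $8,728.
Childcare Subsidy: $232,650 is below the $245,300 cutoff, so the full $5,775 applies.
Property Tax Rebate: income exceeds $95,300 by $137,350, which is 46 full-or-partial $3,000 increments; reduction = 46 × $90 = $4,140, leaving $1,872.
Total: $8,728 + $5,775 + $1,872 = $16,375.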